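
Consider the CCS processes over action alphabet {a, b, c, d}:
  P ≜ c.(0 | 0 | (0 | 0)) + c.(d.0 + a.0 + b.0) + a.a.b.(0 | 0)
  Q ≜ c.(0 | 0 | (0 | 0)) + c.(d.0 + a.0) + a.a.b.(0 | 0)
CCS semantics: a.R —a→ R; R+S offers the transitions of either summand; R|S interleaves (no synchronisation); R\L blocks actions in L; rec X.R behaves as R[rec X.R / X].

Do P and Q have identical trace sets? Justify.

Reachable graph of P (7 states):
  s0 = c.(0 | 0 | (0 | 0)) + c.(d.0 + a.0 + b.0) + a.a.b.(0 | 0) ⊢ =a=> s1, =c=> s2, =c=> s3
  s1 = a.b.(0 | 0) ⊢ =a=> s4
  s2 = 0 | 0 | (0 | 0) ⊢ (no moves)
  s3 = d.0 + a.0 + b.0 ⊢ =a=> s5, =b=> s5, =d=> s5
  s4 = b.(0 | 0) ⊢ =b=> s6
  s5 = 0 ⊢ (no moves)
  s6 = 0 | 0 ⊢ (no moves)
Reachable graph of Q (7 states):
  t0 = c.(0 | 0 | (0 | 0)) + c.(d.0 + a.0) + a.a.b.(0 | 0) ⊢ =a=> t1, =c=> t2, =c=> t3
  t1 = a.b.(0 | 0) ⊢ =a=> t4
  t2 = 0 | 0 | (0 | 0) ⊢ (no moves)
  t3 = d.0 + a.0 ⊢ =a=> t5, =d=> t5
  t4 = b.(0 | 0) ⊢ =b=> t6
  t5 = 0 ⊢ (no moves)
  t6 = 0 | 0 ⊢ (no moves)
Executing cb from P (initial set {s0}):
  [1] c ⇒ {s2, s3}
  [2] b ⇒ {s5}
  P completes σ.
Executing cb from Q (initial set {t0}):
  [1] c ⇒ {t2, t3}
  [2] b ⇒ ∅  — Q cannot continue

trace-distinct — witness ⟨cb⟩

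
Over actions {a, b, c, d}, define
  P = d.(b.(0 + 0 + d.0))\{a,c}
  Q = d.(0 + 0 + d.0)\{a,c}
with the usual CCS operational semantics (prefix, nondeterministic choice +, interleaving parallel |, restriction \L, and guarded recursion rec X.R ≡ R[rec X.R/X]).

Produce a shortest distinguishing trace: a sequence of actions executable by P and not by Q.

LTS(P): 4 reachable states
  u0 = d.(b.(0 + 0 + d.0))\{a,c} has moves -d-> u1
  u1 = (b.(0 + 0 + d.0))\{a,c} has moves -b-> u2
  u2 = (0 + 0 + d.0)\{a,c} has moves -d-> u3
  u3 = 0\{a,c} has moves ∅
LTS(Q): 3 reachable states
  v0 = d.(0 + 0 + d.0)\{a,c} has moves -d-> v1
  v1 = (0 + 0 + d.0)\{a,c} has moves -d-> v2
  v2 = 0\{a,c} has moves ∅
Run σ = ⟨db⟩ on P: start {u0}
  [1] d ⇒ {u1}
  [2] b ⇒ {u2}
  ✓ P
Run σ = ⟨db⟩ on Q: start {v0}
  [1] d ⇒ {v1}
  [2] b ⇒ ∅  — Q cannot continue

db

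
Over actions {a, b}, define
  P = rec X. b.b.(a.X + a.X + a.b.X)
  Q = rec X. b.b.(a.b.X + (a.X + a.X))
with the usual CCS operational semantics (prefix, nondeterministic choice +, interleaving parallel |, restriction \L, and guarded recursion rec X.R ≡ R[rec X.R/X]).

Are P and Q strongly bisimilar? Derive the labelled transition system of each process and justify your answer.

P ~ Q

Reachable graph of P (4 states):
  m0 = rec X. b.b.(a.X + a.X + a.b.X) | —b→ m1
  m1 = b.(a.(rec X. b.b.(a.X + a.X + a.b.X)) + a.(rec X. b.b.(a.X + a.X + a.b.X)) + a.b.(rec X. b.b.(a.X + a.X + a.b.X))) | —b→ m2
  m2 = a.(rec X. b.b.(a.X + a.X + a.b.X)) + a.(rec X. b.b.(a.X + a.X + a.b.X)) + a.b.(rec X. b.b.(a.X + a.X + a.b.X)) | —a→ m0, —a→ m3
  m3 = b.(rec X. b.b.(a.X + a.X + a.b.X)) | —b→ m0
Reachable graph of Q (4 states):
  n0 = rec X. b.b.(a.b.X + (a.X + a.X)) | —b→ n1
  n1 = b.(a.b.(rec X. b.b.(a.b.X + (a.X + a.X))) + (a.(rec X. b.b.(a.b.X + (a.X + a.X))) + a.(rec X. b.b.(a.b.X + (a.X + a.X))))) | —b→ n2
  n2 = a.b.(rec X. b.b.(a.b.X + (a.X + a.X))) + (a.(rec X. b.b.(a.b.X + (a.X + a.X))) + a.(rec X. b.b.(a.b.X + (a.X + a.X)))) | —a→ n0, —a→ n3
  n3 = b.(rec X. b.b.(a.b.X + (a.X + a.X))) | —b→ n0
Coarsest stable partition (strong bisimilarity classes):
  B0 = {m0, n0}
  B1 = {m1, n1}
  B2 = {m2, n2}
  B3 = {m3, n3}
m0 ∈ B0, n0 ∈ B0 → same block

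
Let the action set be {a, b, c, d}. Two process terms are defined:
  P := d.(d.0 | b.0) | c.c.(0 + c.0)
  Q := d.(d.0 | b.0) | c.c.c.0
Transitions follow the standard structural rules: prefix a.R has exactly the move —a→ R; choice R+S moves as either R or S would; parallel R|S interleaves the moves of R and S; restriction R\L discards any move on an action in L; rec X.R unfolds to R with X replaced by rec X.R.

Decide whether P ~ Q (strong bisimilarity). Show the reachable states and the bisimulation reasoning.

LTS(P): 20 reachable states
  p0 = d.(d.0 | b.0) | c.c.(0 + c.0) :: ··c··> p1, ··d··> p2
  p1 = d.(d.0 | b.0) | c.(0 + c.0) :: ··c··> p3, ··d··> p4
  p2 = d.0 | b.0 | c.c.(0 + c.0) :: ··b··> p5, ··c··> p4, ··d··> p6
  p3 = d.(d.0 | b.0) | (0 + c.0) :: ··c··> p7, ··d··> p8
  p4 = d.0 | b.0 | c.(0 + c.0) :: ··b··> p9, ··c··> p8, ··d··> p10
  p5 = d.0 | 0 | c.c.(0 + c.0) :: ··c··> p9, ··d··> p11
  p6 = 0 | b.0 | c.c.(0 + c.0) :: ··b··> p11, ··c··> p10
  p7 = d.(d.0 | b.0) | 0 :: ··d··> p12
  p8 = d.0 | b.0 | (0 + c.0) :: ··b··> p13, ··c··> p12, ··d··> p14
  p9 = d.0 | 0 | c.(0 + c.0) :: ··c··> p13, ··d··> p15
  p10 = 0 | b.0 | c.(0 + c.0) :: ··b··> p15, ··c··> p14
  p11 = 0 | 0 | c.c.(0 + c.0) :: ··c··> p15
  p12 = d.0 | b.0 | 0 :: ··b··> p16, ··d··> p17
  p13 = d.0 | 0 | (0 + c.0) :: ··c··> p16, ··d··> p18
  p14 = 0 | b.0 | (0 + c.0) :: ··b··> p18, ··c··> p17
  p15 = 0 | 0 | c.(0 + c.0) :: ··c··> p18
  p16 = d.0 | 0 | 0 :: ··d··> p19
  p17 = 0 | b.0 | 0 :: ··b··> p19
  p18 = 0 | 0 | (0 + c.0) :: ··c··> p19
  p19 = 0 | 0 | 0 :: stopped
LTS(Q): 20 reachable states
  q0 = d.(d.0 | b.0) | c.c.c.0 :: ··c··> q1, ··d··> q2
  q1 = d.(d.0 | b.0) | c.c.0 :: ··c··> q3, ··d··> q4
  q2 = d.0 | b.0 | c.c.c.0 :: ··b··> q5, ··c··> q4, ··d··> q6
  q3 = d.(d.0 | b.0) | c.0 :: ··c··> q7, ··d··> q8
  q4 = d.0 | b.0 | c.c.0 :: ··b··> q9, ··c··> q8, ··d··> q10
  q5 = d.0 | 0 | c.c.c.0 :: ··c··> q9, ··d··> q11
  q6 = 0 | b.0 | c.c.c.0 :: ··b··> q11, ··c··> q10
  q7 = d.(d.0 | b.0) | 0 :: ··d··> q12
  q8 = d.0 | b.0 | c.0 :: ··b··> q13, ··c··> q12, ··d··> q14
  q9 = d.0 | 0 | c.c.0 :: ··c··> q13, ··d··> q15
  q10 = 0 | b.0 | c.c.0 :: ··b··> q15, ··c··> q14
  q11 = 0 | 0 | c.c.c.0 :: ··c··> q15
  q12 = d.0 | b.0 | 0 :: ··b··> q16, ··d··> q17
  q13 = d.0 | 0 | c.0 :: ··c··> q16, ··d··> q18
  q14 = 0 | b.0 | c.0 :: ··b··> q18, ··c··> q17
  q15 = 0 | 0 | c.c.0 :: ··c··> q18
  q16 = d.0 | 0 | 0 :: ··d··> q19
  q17 = 0 | b.0 | 0 :: ··b··> q19
  q18 = 0 | 0 | c.0 :: ··c··> q19
  q19 = 0 | 0 | 0 :: stopped
Bisimilarity quotient blocks:
  B0 = {p0, q0}
  B1 = {p2, q2}
  B2 = {p4, q4}
  B3 = {p10, q10}
  B4 = {p14, q14}
  B5 = {p18, q18}
  B6 = {p19, q19}
  B7 = {p17, q17}
  B8 = {p15, q15}
  B9 = {p8, q8}
  B10 = {p13, q13}
  B11 = {p16, q16}
  B12 = {p12, q12}
  B13 = {p9, q9}
  B14 = {p5, q5}
  B15 = {p11, q11}
  B16 = {p6, q6}
  B17 = {p1, q1}
  B18 = {p3, q3}
  B19 = {p7, q7}
p0 ∈ B0, q0 ∈ B0 → same block

bisimilar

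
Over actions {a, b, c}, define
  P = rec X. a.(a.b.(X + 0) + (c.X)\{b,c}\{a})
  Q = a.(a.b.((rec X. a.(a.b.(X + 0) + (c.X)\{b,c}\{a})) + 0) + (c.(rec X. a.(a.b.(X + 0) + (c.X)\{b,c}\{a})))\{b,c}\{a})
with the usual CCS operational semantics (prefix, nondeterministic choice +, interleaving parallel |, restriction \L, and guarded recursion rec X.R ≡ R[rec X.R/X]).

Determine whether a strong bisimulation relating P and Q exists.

P's transition system — 4 states:
  p0 = rec X. a.(a.b.(X + 0) + (c.X)\{b,c}\{a}) → =a=> p1
  p1 = a.b.((rec X. a.(a.b.(X + 0) + (c.X)\{b,c}\{a})) + 0) + (c.(rec X. a.(a.b.(X + 0) + (c.X)\{b,c}\{a})))\{b,c}\{a} → =a=> p2
  p2 = b.((rec X. a.(a.b.(X + 0) + (c.X)\{b,c}\{a})) + 0) → =b=> p3
  p3 = (rec X. a.(a.b.(X + 0) + (c.X)\{b,c}\{a})) + 0 → =a=> p1
Q's transition system — 4 states:
  q0 = a.(a.b.((rec X. a.(a.b.(X + 0) + (c.X)\{b,c}\{a})) + 0) + (c.(rec X. a.(a.b.(X + 0) + (c.X)\{b,c}\{a})))\{b,c}\{a}) → =a=> q1
  q1 = a.b.((rec X. a.(a.b.(X + 0) + (c.X)\{b,c}\{a})) + 0) + (c.(rec X. a.(a.b.(X + 0) + (c.X)\{b,c}\{a})))\{b,c}\{a} → =a=> q2
  q2 = b.((rec X. a.(a.b.(X + 0) + (c.X)\{b,c}\{a})) + 0) → =b=> q3
  q3 = (rec X. a.(a.b.(X + 0) + (c.X)\{b,c}\{a})) + 0 → =a=> q1
Coarsest stable partition (strong bisimilarity classes):
  B0 = {p0, p3, q0, q3}
  B1 = {p1, q1}
  B2 = {p2, q2}
p0 ∈ B0, q0 ∈ B0 → same block

P ~ Q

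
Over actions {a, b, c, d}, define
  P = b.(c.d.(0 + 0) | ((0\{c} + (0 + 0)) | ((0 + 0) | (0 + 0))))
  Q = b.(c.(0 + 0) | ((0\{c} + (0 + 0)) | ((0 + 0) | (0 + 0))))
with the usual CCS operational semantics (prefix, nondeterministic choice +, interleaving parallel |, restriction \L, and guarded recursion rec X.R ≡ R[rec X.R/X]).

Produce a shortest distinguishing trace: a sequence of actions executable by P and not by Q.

Reachable graph of P (4 states):
  u0 = b.(c.d.(0 + 0) | ((0\{c} + (0 + 0)) | ((0 + 0) | (0 + 0)))) :: -b-> u1
  u1 = c.d.(0 + 0) | ((0\{c} + (0 + 0)) | ((0 + 0) | (0 + 0))) :: -c-> u2
  u2 = d.(0 + 0) | ((0\{c} + (0 + 0)) | ((0 + 0) | (0 + 0))) :: -d-> u3
  u3 = (0 + 0) | ((0\{c} + (0 + 0)) | ((0 + 0) | (0 + 0))) :: ·
Reachable graph of Q (3 states):
  v0 = b.(c.(0 + 0) | ((0\{c} + (0 + 0)) | ((0 + 0) | (0 + 0)))) :: -b-> v1
  v1 = c.(0 + 0) | ((0\{c} + (0 + 0)) | ((0 + 0) | (0 + 0))) :: -c-> v2
  v2 = (0 + 0) | ((0\{c} + (0 + 0)) | ((0 + 0) | (0 + 0))) :: ·
Trace ⟨bcd⟩ through P, begin at {u0}:
  [1] b ⇒ {u1}
  [2] c ⇒ {u2}
  [3] d ⇒ {u3}
  ✓ P
Trace ⟨bcd⟩ through Q, begin at {v0}:
  [1] b ⇒ {v1}
  [2] c ⇒ {v2}
  [3] d ⇒ ∅ (Q stuck)

bcd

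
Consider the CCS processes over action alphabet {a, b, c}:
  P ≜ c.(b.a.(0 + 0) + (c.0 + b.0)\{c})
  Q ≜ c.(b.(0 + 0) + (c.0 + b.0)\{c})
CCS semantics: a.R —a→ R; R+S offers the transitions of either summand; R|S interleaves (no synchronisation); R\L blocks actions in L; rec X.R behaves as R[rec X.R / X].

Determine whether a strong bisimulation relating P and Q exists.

Reachable graph of P (5 states):
  m0 = c.(b.a.(0 + 0) + (c.0 + b.0)\{c}) has moves -c-> m1
  m1 = b.a.(0 + 0) + (c.0 + b.0)\{c} has moves -b-> m2, -b-> m3
  m2 = 0\{c} has moves ·
  m3 = a.(0 + 0) has moves -a-> m4
  m4 = 0 + 0 has moves ·
Reachable graph of Q (4 states):
  n0 = c.(b.(0 + 0) + (c.0 + b.0)\{c}) has moves -c-> n1
  n1 = b.(0 + 0) + (c.0 + b.0)\{c} has moves -b-> n2, -b-> n3
  n2 = 0 + 0 has moves ·
  n3 = 0\{c} has moves ·
Partition-refinement fixed point:
  B0 = {m0}
  B1 = {m1}
  B2 = {m2, m4, n2, n3}
  B3 = {m3}
  B4 = {n0}
  B5 = {n1}
m0 ∈ B0, n0 ∈ B4 → different blocks

P ≁ Q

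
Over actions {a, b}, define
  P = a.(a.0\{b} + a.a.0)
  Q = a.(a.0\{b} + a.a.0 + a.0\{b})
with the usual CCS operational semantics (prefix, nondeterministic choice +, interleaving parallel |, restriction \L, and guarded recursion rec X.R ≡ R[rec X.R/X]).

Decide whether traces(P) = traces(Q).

trace-equivalent

LTS(P): 5 reachable states
  m0 = a.(a.0\{b} + a.a.0) | ··a··> m1
  m1 = a.0\{b} + a.a.0 | ··a··> m2, ··a··> m3
  m2 = 0\{b} | deadlocked
  m3 = a.0 | ··a··> m4
  m4 = 0 | deadlocked
LTS(Q): 5 reachable states
  n0 = a.(a.0\{b} + a.a.0 + a.0\{b}) | ··a··> n1
  n1 = a.0\{b} + a.a.0 + a.0\{b} | ··a··> n2, ··a··> n3
  n2 = 0\{b} | deadlocked
  n3 = a.0 | ··a··> n4
  n4 = 0 | deadlocked
Partition-refinement fixed point:
  B0 = {m0, n0}
  B1 = {m1, n1}
  B2 = {m2, m4, n2, n4}
  B3 = {m3, n3}
m0 ∈ B0, n0 ∈ B0 → same block
Bisimilar ⇒ trace-equivalent.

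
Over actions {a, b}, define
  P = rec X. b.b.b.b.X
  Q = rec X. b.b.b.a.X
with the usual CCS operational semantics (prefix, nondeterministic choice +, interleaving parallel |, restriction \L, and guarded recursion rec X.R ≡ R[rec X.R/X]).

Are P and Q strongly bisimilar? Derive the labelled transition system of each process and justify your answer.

NO

Reachable graph of P (4 states):
  m0 = rec X. b.b.b.b.X ⊢ -b-> m1
  m1 = b.b.b.(rec X. b.b.b.b.X) ⊢ -b-> m2
  m2 = b.b.(rec X. b.b.b.b.X) ⊢ -b-> m3
  m3 = b.(rec X. b.b.b.b.X) ⊢ -b-> m0
Reachable graph of Q (4 states):
  n0 = rec X. b.b.b.a.X ⊢ -b-> n1
  n1 = b.b.a.(rec X. b.b.b.a.X) ⊢ -b-> n2
  n2 = b.a.(rec X. b.b.b.a.X) ⊢ -b-> n3
  n3 = a.(rec X. b.b.b.a.X) ⊢ -a-> n0
Partition-refinement fixed point:
  B0 = {m0, m1, m2, m3}
  B1 = {n0}
  B2 = {n1}
  B3 = {n2}
  B4 = {n3}
m0 ∈ B0, n0 ∈ B1 → different blocks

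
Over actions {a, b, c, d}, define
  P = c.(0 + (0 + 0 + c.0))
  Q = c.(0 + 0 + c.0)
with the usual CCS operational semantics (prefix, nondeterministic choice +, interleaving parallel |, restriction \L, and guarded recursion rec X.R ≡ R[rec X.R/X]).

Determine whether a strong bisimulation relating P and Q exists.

LTS(P): 3 reachable states
  p0 = c.(0 + (0 + 0 + c.0)) → --c--▸ p1
  p1 = 0 + (0 + 0 + c.0) → --c--▸ p2
  p2 = 0 → deadlocked
LTS(Q): 3 reachable states
  q0 = c.(0 + 0 + c.0) → --c--▸ q1
  q1 = 0 + 0 + c.0 → --c--▸ q2
  q2 = 0 → deadlocked
Bisimilarity quotient blocks:
  B0 = {p0, q0}
  B1 = {p1, q1}
  B2 = {p2, q2}
p0 ∈ B0, q0 ∈ B0 → same block

bisimilar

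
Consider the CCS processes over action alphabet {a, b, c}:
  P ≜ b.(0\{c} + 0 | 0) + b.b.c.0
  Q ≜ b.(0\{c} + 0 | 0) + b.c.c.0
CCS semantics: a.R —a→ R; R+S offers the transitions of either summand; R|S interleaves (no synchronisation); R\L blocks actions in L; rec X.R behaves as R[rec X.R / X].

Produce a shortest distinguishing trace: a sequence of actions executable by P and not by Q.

LTS(P): 5 reachable states
  m0 = b.(0\{c} + 0 | 0) + b.b.c.0 :: ··b··> m1, ··b··> m2
  m1 = 0\{c} + 0 | 0 :: ·
  m2 = b.c.0 :: ··b··> m3
  m3 = c.0 :: ··c··> m4
  m4 = 0 :: ·
LTS(Q): 5 reachable states
  n0 = b.(0\{c} + 0 | 0) + b.c.c.0 :: ··b··> n1, ··b··> n2
  n1 = 0\{c} + 0 | 0 :: ·
  n2 = c.c.0 :: ··c··> n3
  n3 = c.0 :: ··c··> n4
  n4 = 0 :: ·
Run σ = ⟨bb⟩ on P: start {m0}
  [1] b ⇒ {m1, m2}
  [2] b ⇒ {m3}
  — P admits the full trace.
Run σ = ⟨bb⟩ on Q: start {n0}
  [1] b ⇒ {n1, n2}
  [2] b ⇒ ∅ (Q stuck)

bb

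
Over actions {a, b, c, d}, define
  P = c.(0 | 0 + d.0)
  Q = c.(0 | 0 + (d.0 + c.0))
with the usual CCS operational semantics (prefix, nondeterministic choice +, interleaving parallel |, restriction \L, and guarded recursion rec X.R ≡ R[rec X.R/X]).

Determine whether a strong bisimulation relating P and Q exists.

NO

P's transition system — 3 states:
  u0 = c.(0 | 0 + d.0) :: --c--▸ u1
  u1 = 0 | 0 + d.0 :: --d--▸ u2
  u2 = 0 :: ∅
Q's transition system — 3 states:
  v0 = c.(0 | 0 + (d.0 + c.0)) :: --c--▸ v1
  v1 = 0 | 0 + (d.0 + c.0) :: --c--▸ v2, --d--▸ v2
  v2 = 0 :: ∅
Coarsest stable partition (strong bisimilarity classes):
  B0 = {u0}
  B1 = {u1}
  B2 = {u2, v2}
  B3 = {v0}
  B4 = {v1}
u0 ∈ B0, v0 ∈ B3 → different blocks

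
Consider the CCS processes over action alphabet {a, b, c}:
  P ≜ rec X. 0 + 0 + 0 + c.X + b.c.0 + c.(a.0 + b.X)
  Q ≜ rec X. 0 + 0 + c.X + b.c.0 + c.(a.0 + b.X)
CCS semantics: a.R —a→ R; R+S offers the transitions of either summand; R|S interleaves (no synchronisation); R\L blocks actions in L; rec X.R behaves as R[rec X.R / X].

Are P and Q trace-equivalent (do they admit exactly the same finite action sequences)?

Reachable graph of P (4 states):
  u0 = rec X. 0 + 0 + 0 + c.X + b.c.0 + c.(a.0 + b.X) ⊢ =b=> u1, =c=> u0, =c=> u2
  u1 = c.0 ⊢ =c=> u3
  u2 = a.0 + b.(rec X. 0 + 0 + 0 + c.X + b.c.0 + c.(a.0 + b.X)) ⊢ =a=> u3, =b=> u0
  u3 = 0 ⊢ (no moves)
Reachable graph of Q (4 states):
  v0 = rec X. 0 + 0 + c.X + b.c.0 + c.(a.0 + b.X) ⊢ =b=> v1, =c=> v0, =c=> v2
  v1 = c.0 ⊢ =c=> v3
  v2 = a.0 + b.(rec X. 0 + 0 + c.X + b.c.0 + c.(a.0 + b.X)) ⊢ =a=> v3, =b=> v0
  v3 = 0 ⊢ (no moves)
Partition-refinement fixed point:
  B0 = {u0, v0}
  B1 = {u1, v1}
  B2 = {u3, v3}
  B3 = {u2, v2}
u0 ∈ B0, v0 ∈ B0 → same block
Bisimilar ⇒ trace-equivalent.

trace-equivalent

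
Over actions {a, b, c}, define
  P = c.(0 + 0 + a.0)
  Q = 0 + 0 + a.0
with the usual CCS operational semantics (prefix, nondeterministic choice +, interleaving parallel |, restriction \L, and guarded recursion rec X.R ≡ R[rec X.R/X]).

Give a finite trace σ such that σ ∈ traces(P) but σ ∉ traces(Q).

c

P's transition system — 3 states:
  u0 = c.(0 + 0 + a.0) ⊢ -c-> u1
  u1 = 0 + 0 + a.0 ⊢ -a-> u2
  u2 = 0 ⊢ (no moves)
Q's transition system — 2 states:
  v0 = 0 + 0 + a.0 ⊢ -a-> v1
  v1 = 0 ⊢ (no moves)
Run σ = ⟨c⟩ on P: start {u0}
  [1] c ⇒ {u1}
  — P admits the full trace.
Run σ = ⟨c⟩ on Q: start {v0}
  [1] c ⇒ ∅  — Q cannot continue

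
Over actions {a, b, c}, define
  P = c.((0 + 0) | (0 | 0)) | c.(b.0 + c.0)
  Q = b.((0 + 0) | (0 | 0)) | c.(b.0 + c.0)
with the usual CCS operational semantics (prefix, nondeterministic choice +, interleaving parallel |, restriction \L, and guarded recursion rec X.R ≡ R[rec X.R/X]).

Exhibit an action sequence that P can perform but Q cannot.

ccc

Reachable graph of P (6 states):
  m0 = c.((0 + 0) | (0 | 0)) | c.(b.0 + c.0) | —c→ m1, —c→ m2
  m1 = (0 + 0) | (0 | 0) | c.(b.0 + c.0) | —c→ m3
  m2 = c.((0 + 0) | (0 | 0)) | (b.0 + c.0) | —b→ m4, —c→ m3, —c→ m4
  m3 = (0 + 0) | (0 | 0) | (b.0 + c.0) | —b→ m5, —c→ m5
  m4 = c.((0 + 0) | (0 | 0)) | 0 | —c→ m5
  m5 = (0 + 0) | (0 | 0) | 0 | ·
Reachable graph of Q (6 states):
  n0 = b.((0 + 0) | (0 | 0)) | c.(b.0 + c.0) | —b→ n1, —c→ n2
  n1 = (0 + 0) | (0 | 0) | c.(b.0 + c.0) | —c→ n3
  n2 = b.((0 + 0) | (0 | 0)) | (b.0 + c.0) | —b→ n3, —b→ n4, —c→ n4
  n3 = (0 + 0) | (0 | 0) | (b.0 + c.0) | —b→ n5, —c→ n5
  n4 = b.((0 + 0) | (0 | 0)) | 0 | —b→ n5
  n5 = (0 + 0) | (0 | 0) | 0 | ·
Trace ⟨ccc⟩ through P, begin at {m0}:
  after c @ step 1: {m1, m2}
  after c @ step 2: {m3, m4}
  after c @ step 3: {m5}
  P completes σ.
Trace ⟨ccc⟩ through Q, begin at {n0}:
  after c @ step 1: {n2}
  after c @ step 2: {n4}
  after c @ step 3: ∅ (Q stuck)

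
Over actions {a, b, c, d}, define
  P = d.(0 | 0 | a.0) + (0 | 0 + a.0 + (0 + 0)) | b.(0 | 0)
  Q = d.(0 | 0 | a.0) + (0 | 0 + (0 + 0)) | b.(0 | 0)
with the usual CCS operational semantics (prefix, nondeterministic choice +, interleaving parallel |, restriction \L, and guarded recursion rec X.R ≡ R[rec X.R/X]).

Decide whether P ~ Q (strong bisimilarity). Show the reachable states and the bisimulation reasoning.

not bisimilar

P's transition system — 6 states:
  s0 = d.(0 | 0 | a.0) + (0 | 0 + a.0 + (0 + 0)) | b.(0 | 0) → ··a··> s1, ··b··> s2, ··d··> s3
  s1 = 0 | b.(0 | 0) → ··b··> s4
  s2 = (0 | 0 + a.0 + (0 + 0)) | (0 | 0) → ··a··> s4
  s3 = 0 | 0 | a.0 → ··a··> s5
  s4 = 0 | (0 | 0) → ·
  s5 = 0 | 0 | 0 → ·
Q's transition system — 4 states:
  t0 = d.(0 | 0 | a.0) + (0 | 0 + (0 + 0)) | b.(0 | 0) → ··b··> t1, ··d··> t2
  t1 = (0 | 0 + (0 + 0)) | (0 | 0) → ·
  t2 = 0 | 0 | a.0 → ··a··> t3
  t3 = 0 | 0 | 0 → ·
Partition-refinement fixed point:
  B0 = {s0}
  B1 = {s2, s3, t2}
  B2 = {s4, s5, t1, t3}
  B3 = {s1}
  B4 = {t0}
s0 ∈ B0, t0 ∈ B4 → different blocks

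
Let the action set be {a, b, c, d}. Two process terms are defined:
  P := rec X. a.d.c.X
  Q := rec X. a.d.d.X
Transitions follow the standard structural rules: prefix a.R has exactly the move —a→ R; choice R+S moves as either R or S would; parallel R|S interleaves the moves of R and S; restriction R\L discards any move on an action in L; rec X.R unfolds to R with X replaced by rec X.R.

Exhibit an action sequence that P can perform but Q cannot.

P's transition system — 3 states:
  s0 = rec X. a.d.c.X has moves -a-> s1
  s1 = d.c.(rec X. a.d.c.X) has moves -d-> s2
  s2 = c.(rec X. a.d.c.X) has moves -c-> s0
Q's transition system — 3 states:
  t0 = rec X. a.d.d.X has moves -a-> t1
  t1 = d.d.(rec X. a.d.d.X) has moves -d-> t2
  t2 = d.(rec X. a.d.d.X) has moves -d-> t0
Run σ = ⟨adc⟩ on P: start {s0}
  [1] a ⇒ {s1}
  [2] d ⇒ {s2}
  [3] c ⇒ {s0}
  — P admits the full trace.
Run σ = ⟨adc⟩ on Q: start {t0}
  [1] a ⇒ {t1}
  [2] d ⇒ {t2}
  [3] c ⇒ no successor for Q

adc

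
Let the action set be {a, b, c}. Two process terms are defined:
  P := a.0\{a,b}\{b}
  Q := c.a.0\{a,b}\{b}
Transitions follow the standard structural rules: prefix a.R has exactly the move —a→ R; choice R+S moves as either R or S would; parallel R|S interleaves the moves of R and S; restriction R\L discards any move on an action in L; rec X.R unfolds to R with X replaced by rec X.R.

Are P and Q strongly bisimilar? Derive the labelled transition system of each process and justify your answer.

LTS(P): 2 reachable states
  m0 = a.0\{a,b}\{b} | —a→ m1
  m1 = 0\{a,b}\{b} | stopped
LTS(Q): 3 reachable states
  n0 = c.a.0\{a,b}\{b} | —c→ n1
  n1 = a.0\{a,b}\{b} | —a→ n2
  n2 = 0\{a,b}\{b} | stopped
Partition-refinement fixed point:
  B0 = {m0, n1}
  B1 = {m1, n2}
  B2 = {n0}
m0 ∈ B0, n0 ∈ B2 → different blocks

NO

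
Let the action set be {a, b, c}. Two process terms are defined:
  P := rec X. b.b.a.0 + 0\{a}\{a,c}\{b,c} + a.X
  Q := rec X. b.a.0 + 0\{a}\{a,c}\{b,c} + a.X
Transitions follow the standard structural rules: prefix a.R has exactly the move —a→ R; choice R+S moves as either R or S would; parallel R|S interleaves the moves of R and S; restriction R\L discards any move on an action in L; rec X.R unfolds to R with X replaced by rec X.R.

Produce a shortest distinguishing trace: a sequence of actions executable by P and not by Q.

P's transition system — 4 states:
  p0 = rec X. b.b.a.0 + 0\{a}\{a,c}\{b,c} + a.X ⊢ —a→ p0, —b→ p1
  p1 = b.a.0 ⊢ —b→ p2
  p2 = a.0 ⊢ —a→ p3
  p3 = 0 ⊢ (no moves)
Q's transition system — 3 states:
  q0 = rec X. b.a.0 + 0\{a}\{a,c}\{b,c} + a.X ⊢ —a→ q0, —b→ q1
  q1 = a.0 ⊢ —a→ q2
  q2 = 0 ⊢ (no moves)
Executing bb from P (initial set {p0}):
  [1] b ⇒ {p1}
  [2] b ⇒ {p2}
  P completes σ.
Executing bb from Q (initial set {q0}):
  [1] b ⇒ {q1}
  [2] b ⇒ ∅  — Q cannot continue

bb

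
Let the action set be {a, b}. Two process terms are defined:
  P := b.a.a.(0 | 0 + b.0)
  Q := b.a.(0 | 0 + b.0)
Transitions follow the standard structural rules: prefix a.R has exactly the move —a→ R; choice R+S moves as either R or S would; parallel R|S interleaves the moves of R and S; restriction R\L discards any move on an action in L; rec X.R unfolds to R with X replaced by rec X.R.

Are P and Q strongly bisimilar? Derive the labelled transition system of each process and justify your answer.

NO

Reachable graph of P (5 states):
  u0 = b.a.a.(0 | 0 + b.0) → =b=> u1
  u1 = a.a.(0 | 0 + b.0) → =a=> u2
  u2 = a.(0 | 0 + b.0) → =a=> u3
  u3 = 0 | 0 + b.0 → =b=> u4
  u4 = 0 → deadlocked
Reachable graph of Q (4 states):
  v0 = b.a.(0 | 0 + b.0) → =b=> v1
  v1 = a.(0 | 0 + b.0) → =a=> v2
  v2 = 0 | 0 + b.0 → =b=> v3
  v3 = 0 → deadlocked
Partition-refinement fixed point:
  B0 = {u0}
  B1 = {u1}
  B2 = {u2, v1}
  B3 = {u3, v2}
  B4 = {u4, v3}
  B5 = {v0}
u0 ∈ B0, v0 ∈ B5 → different blocks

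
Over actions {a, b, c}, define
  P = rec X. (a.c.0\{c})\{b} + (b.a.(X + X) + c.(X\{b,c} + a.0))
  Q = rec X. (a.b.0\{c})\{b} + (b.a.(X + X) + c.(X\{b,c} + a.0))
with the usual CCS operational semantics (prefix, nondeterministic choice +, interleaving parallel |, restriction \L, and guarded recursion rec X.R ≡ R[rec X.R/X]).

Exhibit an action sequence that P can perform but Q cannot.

ac

Reachable graph of P (8 states):
  s0 = rec X. (a.c.0\{c})\{b} + (b.a.(X + X) + c.(X\{b,c} + a.0)) :: =a=> s1, =b=> s2, =c=> s3
  s1 = (c.0\{c})\{b} :: =c=> s4
  s2 = a.((rec X. (a.c.0\{c})\{b} + (b.a.(X + X) + c.(X\{b,c} + a.0))) + (rec X. (a.c.0\{c})\{b} + (b.a.(X + X) + c.(X\{b,c} + a.0)))) :: =a=> s5
  s3 = (rec X. (a.c.0\{c})\{b} + (b.a.(X + X) + c.(X\{b,c} + a.0)))\{b,c} + a.0 :: =a=> s6, =a=> s7
  s4 = 0\{c}\{b} :: deadlocked
  s5 = (rec X. (a.c.0\{c})\{b} + (b.a.(X + X) + c.(X\{b,c} + a.0))) + (rec X. (a.c.0\{c})\{b} + (b.a.(X + X) + c.(X\{b,c} + a.0))) :: =a=> s1, =b=> s2, =c=> s3
  s6 = (c.0\{c})\{b}\{b,c} :: deadlocked
  s7 = 0 :: deadlocked
Reachable graph of Q (7 states):
  t0 = rec X. (a.b.0\{c})\{b} + (b.a.(X + X) + c.(X\{b,c} + a.0)) :: =a=> t1, =b=> t2, =c=> t3
  t1 = (b.0\{c})\{b} :: deadlocked
  t2 = a.((rec X. (a.b.0\{c})\{b} + (b.a.(X + X) + c.(X\{b,c} + a.0))) + (rec X. (a.b.0\{c})\{b} + (b.a.(X + X) + c.(X\{b,c} + a.0)))) :: =a=> t4
  t3 = (rec X. (a.b.0\{c})\{b} + (b.a.(X + X) + c.(X\{b,c} + a.0)))\{b,c} + a.0 :: =a=> t5, =a=> t6
  t4 = (rec X. (a.b.0\{c})\{b} + (b.a.(X + X) + c.(X\{b,c} + a.0))) + (rec X. (a.b.0\{c})\{b} + (b.a.(X + X) + c.(X\{b,c} + a.0))) :: =a=> t1, =b=> t2, =c=> t3
  t5 = (b.0\{c})\{b}\{b,c} :: deadlocked
  t6 = 0 :: deadlocked
Executing ac from P (initial set {s0}):
  [1] a ⇒ {s1}
  [2] c ⇒ {s4}
  P completes σ.
Executing ac from Q (initial set {t0}):
  [1] a ⇒ {t1}
  [2] c ⇒ ∅ (Q stuck)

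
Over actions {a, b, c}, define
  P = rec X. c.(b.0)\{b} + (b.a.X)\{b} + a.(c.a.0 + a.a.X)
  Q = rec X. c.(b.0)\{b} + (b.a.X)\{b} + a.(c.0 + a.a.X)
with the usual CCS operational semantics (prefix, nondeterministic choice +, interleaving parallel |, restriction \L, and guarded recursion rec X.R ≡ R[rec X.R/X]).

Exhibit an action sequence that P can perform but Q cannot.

aca

Reachable graph of P (6 states):
  s0 = rec X. c.(b.0)\{b} + (b.a.X)\{b} + a.(c.a.0 + a.a.X) ⊢ ··a··> s1, ··c··> s2
  s1 = c.a.0 + a.a.(rec X. c.(b.0)\{b} + (b.a.X)\{b} + a.(c.a.0 + a.a.X)) ⊢ ··a··> s3, ··c··> s4
  s2 = (b.0)\{b} ⊢ ·
  s3 = a.(rec X. c.(b.0)\{b} + (b.a.X)\{b} + a.(c.a.0 + a.a.X)) ⊢ ··a··> s0
  s4 = a.0 ⊢ ··a··> s5
  s5 = 0 ⊢ ·
Reachable graph of Q (5 states):
  t0 = rec X. c.(b.0)\{b} + (b.a.X)\{b} + a.(c.0 + a.a.X) ⊢ ··a··> t1, ··c··> t2
  t1 = c.0 + a.a.(rec X. c.(b.0)\{b} + (b.a.X)\{b} + a.(c.0 + a.a.X)) ⊢ ··a··> t3, ··c··> t4
  t2 = (b.0)\{b} ⊢ ·
  t3 = a.(rec X. c.(b.0)\{b} + (b.a.X)\{b} + a.(c.0 + a.a.X)) ⊢ ··a··> t0
  t4 = 0 ⊢ ·
Run σ = ⟨aca⟩ on P: start {s0}
  after a @ step 1: {s1}
  after c @ step 2: {s4}
  after a @ step 3: {s5}
  ✓ P
Run σ = ⟨aca⟩ on Q: start {t0}
  after a @ step 1: {t1}
  after c @ step 2: {t4}
  after a @ step 3: ∅  — Q cannot continue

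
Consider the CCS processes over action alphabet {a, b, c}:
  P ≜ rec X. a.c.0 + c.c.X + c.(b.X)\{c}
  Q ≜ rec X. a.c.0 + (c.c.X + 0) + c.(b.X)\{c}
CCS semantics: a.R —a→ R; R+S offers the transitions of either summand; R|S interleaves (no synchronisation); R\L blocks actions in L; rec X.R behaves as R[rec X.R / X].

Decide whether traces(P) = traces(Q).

P's transition system — 7 states:
  m0 = rec X. a.c.0 + c.c.X + c.(b.X)\{c} ⊢ ··a··> m1, ··c··> m2, ··c··> m3
  m1 = c.0 ⊢ ··c··> m4
  m2 = (b.(rec X. a.c.0 + c.c.X + c.(b.X)\{c}))\{c} ⊢ ··b··> m5
  m3 = c.(rec X. a.c.0 + c.c.X + c.(b.X)\{c}) ⊢ ··c··> m0
  m4 = 0 ⊢ ·
  m5 = (rec X. a.c.0 + c.c.X + c.(b.X)\{c})\{c} ⊢ ··a··> m6
  m6 = (c.0)\{c} ⊢ ·
Q's transition system — 7 states:
  n0 = rec X. a.c.0 + (c.c.X + 0) + c.(b.X)\{c} ⊢ ··a··> n1, ··c··> n2, ··c··> n3
  n1 = c.0 ⊢ ··c··> n4
  n2 = (b.(rec X. a.c.0 + (c.c.X + 0) + c.(b.X)\{c}))\{c} ⊢ ··b··> n5
  n3 = c.(rec X. a.c.0 + (c.c.X + 0) + c.(b.X)\{c}) ⊢ ··c··> n0
  n4 = 0 ⊢ ·
  n5 = (rec X. a.c.0 + (c.c.X + 0) + c.(b.X)\{c})\{c} ⊢ ··a··> n6
  n6 = (c.0)\{c} ⊢ ·
Bisimilarity quotient blocks:
  B0 = {m0, n0}
  B1 = {m3, n3}
  B2 = {m2, n2}
  B3 = {m5, n5}
  B4 = {m4, m6, n4, n6}
  B5 = {m1, n1}
m0 ∈ B0, n0 ∈ B0 → same block
Bisimilar ⇒ trace-equivalent.

YES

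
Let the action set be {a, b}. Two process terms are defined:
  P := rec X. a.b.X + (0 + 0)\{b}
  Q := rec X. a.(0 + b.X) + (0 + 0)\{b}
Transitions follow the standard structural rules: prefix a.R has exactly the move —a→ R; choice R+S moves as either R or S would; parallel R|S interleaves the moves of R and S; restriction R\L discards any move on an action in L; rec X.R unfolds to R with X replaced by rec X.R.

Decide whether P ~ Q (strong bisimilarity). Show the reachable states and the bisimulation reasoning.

Reachable graph of P (2 states):
  u0 = rec X. a.b.X + (0 + 0)\{b} has moves ··a··> u1
  u1 = b.(rec X. a.b.X + (0 + 0)\{b}) has moves ··b··> u0
Reachable graph of Q (2 states):
  v0 = rec X. a.(0 + b.X) + (0 + 0)\{b} has moves ··a··> v1
  v1 = 0 + b.(rec X. a.(0 + b.X) + (0 + 0)\{b}) has moves ··b··> v0
Bisimilarity quotient blocks:
  B0 = {u0, v0}
  B1 = {u1, v1}
u0 ∈ B0, v0 ∈ B0 → same block

bisimilar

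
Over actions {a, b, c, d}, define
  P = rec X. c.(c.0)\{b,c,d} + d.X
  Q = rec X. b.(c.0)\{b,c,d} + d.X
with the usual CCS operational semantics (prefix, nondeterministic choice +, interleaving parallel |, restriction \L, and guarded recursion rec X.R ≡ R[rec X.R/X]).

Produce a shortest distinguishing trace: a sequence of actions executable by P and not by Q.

LTS(P): 2 reachable states
  u0 = rec X. c.(c.0)\{b,c,d} + d.X | -c-> u1, -d-> u0
  u1 = (c.0)\{b,c,d} | deadlocked
LTS(Q): 2 reachable states
  v0 = rec X. b.(c.0)\{b,c,d} + d.X | -b-> v1, -d-> v0
  v1 = (c.0)\{b,c,d} | deadlocked
Trace ⟨c⟩ through P, begin at {u0}:
  step 1 (c): {u1}
  ✓ P
Trace ⟨c⟩ through Q, begin at {v0}:
  step 1 (c): ∅  — Q cannot continue

c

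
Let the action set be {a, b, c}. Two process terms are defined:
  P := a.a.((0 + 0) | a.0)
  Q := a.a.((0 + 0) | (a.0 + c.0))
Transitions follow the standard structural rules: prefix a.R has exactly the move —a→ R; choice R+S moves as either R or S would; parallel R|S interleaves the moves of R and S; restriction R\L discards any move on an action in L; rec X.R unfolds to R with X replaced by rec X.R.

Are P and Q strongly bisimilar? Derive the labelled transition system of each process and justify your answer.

Reachable graph of P (4 states):
  p0 = a.a.((0 + 0) | a.0) → --a--▸ p1
  p1 = a.((0 + 0) | a.0) → --a--▸ p2
  p2 = (0 + 0) | a.0 → --a--▸ p3
  p3 = (0 + 0) | 0 → (no moves)
Reachable graph of Q (4 states):
  q0 = a.a.((0 + 0) | (a.0 + c.0)) → --a--▸ q1
  q1 = a.((0 + 0) | (a.0 + c.0)) → --a--▸ q2
  q2 = (0 + 0) | (a.0 + c.0) → --a--▸ q3, --c--▸ q3
  q3 = (0 + 0) | 0 → (no moves)
Partition-refinement fixed point:
  B0 = {p0}
  B1 = {p1}
  B2 = {p2}
  B3 = {p3, q3}
  B4 = {q0}
  B5 = {q1}
  B6 = {q2}
p0 ∈ B0, q0 ∈ B4 → different blocks

NO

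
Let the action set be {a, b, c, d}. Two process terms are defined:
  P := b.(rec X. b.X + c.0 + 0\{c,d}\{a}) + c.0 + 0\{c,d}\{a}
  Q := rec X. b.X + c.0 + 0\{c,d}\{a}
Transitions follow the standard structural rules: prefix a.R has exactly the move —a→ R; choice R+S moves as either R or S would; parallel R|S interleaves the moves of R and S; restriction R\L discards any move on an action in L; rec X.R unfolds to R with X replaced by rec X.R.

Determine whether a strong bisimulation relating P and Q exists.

P ~ Q

LTS(P): 3 reachable states
  u0 = b.(rec X. b.X + c.0 + 0\{c,d}\{a}) + c.0 + 0\{c,d}\{a} | ··b··> u1, ··c··> u2
  u1 = rec X. b.X + c.0 + 0\{c,d}\{a} | ··b··> u1, ··c··> u2
  u2 = 0 | deadlocked
LTS(Q): 2 reachable states
  v0 = rec X. b.X + c.0 + 0\{c,d}\{a} | ··b··> v0, ··c··> v1
  v1 = 0 | deadlocked
Bisimilarity quotient blocks:
  B0 = {u0, u1, v0}
  B1 = {u2, v1}
u0 ∈ B0, v0 ∈ B0 → same block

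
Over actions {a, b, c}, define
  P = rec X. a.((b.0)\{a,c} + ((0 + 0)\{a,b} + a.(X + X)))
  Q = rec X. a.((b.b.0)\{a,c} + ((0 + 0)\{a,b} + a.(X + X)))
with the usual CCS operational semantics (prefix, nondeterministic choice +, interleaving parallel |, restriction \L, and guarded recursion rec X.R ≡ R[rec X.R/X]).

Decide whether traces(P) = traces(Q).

trace-distinct — witness ⟨abb⟩

Reachable graph of P (4 states):
  m0 = rec X. a.((b.0)\{a,c} + ((0 + 0)\{a,b} + a.(X + X))) → =a=> m1
  m1 = (b.0)\{a,c} + ((0 + 0)\{a,b} + a.((rec X. a.((b.0)\{a,c} + ((0 + 0)\{a,b} + a.(X + X)))) + (rec X. a.((b.0)\{a,c} + ((0 + 0)\{a,b} + a.(X + X)))))) → =a=> m2, =b=> m3
  m2 = (rec X. a.((b.0)\{a,c} + ((0 + 0)\{a,b} + a.(X + X)))) + (rec X. a.((b.0)\{a,c} + ((0 + 0)\{a,b} + a.(X + X)))) → =a=> m1
  m3 = 0\{a,c} → deadlocked
Reachable graph of Q (5 states):
  n0 = rec X. a.((b.b.0)\{a,c} + ((0 + 0)\{a,b} + a.(X + X))) → =a=> n1
  n1 = (b.b.0)\{a,c} + ((0 + 0)\{a,b} + a.((rec X. a.((b.b.0)\{a,c} + ((0 + 0)\{a,b} + a.(X + X)))) + (rec X. a.((b.b.0)\{a,c} + ((0 + 0)\{a,b} + a.(X + X)))))) → =a=> n2, =b=> n3
  n2 = (rec X. a.((b.b.0)\{a,c} + ((0 + 0)\{a,b} + a.(X + X)))) + (rec X. a.((b.b.0)\{a,c} + ((0 + 0)\{a,b} + a.(X + X)))) → =a=> n1
  n3 = (b.0)\{a,c} → =b=> n4
  n4 = 0\{a,c} → deadlocked
Executing abb from Q (initial set {n0}):
  after a @ step 1: {n1}
  after b @ step 2: {n3}
  after b @ step 3: {n4}
  Q completes σ.
Executing abb from P (initial set {m0}):
  after a @ step 1: {m1}
  after b @ step 2: {m3}
  after b @ step 3: no successor for P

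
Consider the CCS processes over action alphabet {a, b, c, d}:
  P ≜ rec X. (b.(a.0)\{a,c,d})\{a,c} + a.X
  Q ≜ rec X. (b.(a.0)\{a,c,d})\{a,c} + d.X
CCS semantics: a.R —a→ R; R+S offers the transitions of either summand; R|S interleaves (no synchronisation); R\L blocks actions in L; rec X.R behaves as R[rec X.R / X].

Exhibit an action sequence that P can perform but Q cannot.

P's transition system — 2 states:
  u0 = rec X. (b.(a.0)\{a,c,d})\{a,c} + a.X → =a=> u0, =b=> u1
  u1 = (a.0)\{a,c,d}\{a,c} → stopped
Q's transition system — 2 states:
  v0 = rec X. (b.(a.0)\{a,c,d})\{a,c} + d.X → =b=> v1, =d=> v0
  v1 = (a.0)\{a,c,d}\{a,c} → stopped
Run σ = ⟨a⟩ on P: start {u0}
  after a @ step 1: {u0}
  ✓ P
Run σ = ⟨a⟩ on Q: start {v0}
  after a @ step 1: no successor for Q

a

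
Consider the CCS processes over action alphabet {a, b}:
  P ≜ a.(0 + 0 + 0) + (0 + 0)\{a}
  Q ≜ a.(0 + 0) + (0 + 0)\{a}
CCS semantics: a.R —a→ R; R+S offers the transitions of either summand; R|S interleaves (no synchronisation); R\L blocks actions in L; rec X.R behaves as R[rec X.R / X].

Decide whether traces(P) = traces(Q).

traces(P) = traces(Q)

P's transition system — 2 states:
  m0 = a.(0 + 0 + 0) + (0 + 0)\{a} has moves =a=> m1
  m1 = 0 + 0 + 0 has moves deadlocked
Q's transition system — 2 states:
  n0 = a.(0 + 0) + (0 + 0)\{a} has moves =a=> n1
  n1 = 0 + 0 has moves deadlocked
Bisimilarity quotient blocks:
  B0 = {m0, n0}
  B1 = {m1, n1}
m0 ∈ B0, n0 ∈ B0 → same block
Bisimilar ⇒ trace-equivalent.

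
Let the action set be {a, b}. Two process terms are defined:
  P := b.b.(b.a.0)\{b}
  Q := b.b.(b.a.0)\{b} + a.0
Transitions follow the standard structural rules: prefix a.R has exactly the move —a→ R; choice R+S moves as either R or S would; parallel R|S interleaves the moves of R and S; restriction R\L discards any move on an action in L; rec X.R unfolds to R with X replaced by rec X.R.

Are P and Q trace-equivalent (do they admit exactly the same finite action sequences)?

traces(P) ≠ traces(Q) — witness ⟨a⟩

P's transition system — 3 states:
  m0 = b.b.(b.a.0)\{b} :: ··b··> m1
  m1 = b.(b.a.0)\{b} :: ··b··> m2
  m2 = (b.a.0)\{b} :: stopped
Q's transition system — 4 states:
  n0 = b.b.(b.a.0)\{b} + a.0 :: ··a··> n1, ··b··> n2
  n1 = 0 :: stopped
  n2 = b.(b.a.0)\{b} :: ··b··> n3
  n3 = (b.a.0)\{b} :: stopped
Run σ = ⟨a⟩ on Q: start {n0}
  [1] a ⇒ {n1}
  Q completes σ.
Run σ = ⟨a⟩ on P: start {m0}
  [1] a ⇒ ∅ (P stuck)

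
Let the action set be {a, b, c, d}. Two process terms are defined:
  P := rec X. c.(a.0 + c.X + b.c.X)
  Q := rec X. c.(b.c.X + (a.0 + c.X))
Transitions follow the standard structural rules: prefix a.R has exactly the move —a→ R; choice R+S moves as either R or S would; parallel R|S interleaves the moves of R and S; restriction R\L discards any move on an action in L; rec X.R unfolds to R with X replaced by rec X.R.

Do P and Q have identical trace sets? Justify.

Reachable graph of P (4 states):
  u0 = rec X. c.(a.0 + c.X + b.c.X) :: --c--▸ u1
  u1 = a.0 + c.(rec X. c.(a.0 + c.X + b.c.X)) + b.c.(rec X. c.(a.0 + c.X + b.c.X)) :: --a--▸ u2, --b--▸ u3, --c--▸ u0
  u2 = 0 :: stopped
  u3 = c.(rec X. c.(a.0 + c.X + b.c.X)) :: --c--▸ u0
Reachable graph of Q (4 states):
  v0 = rec X. c.(b.c.X + (a.0 + c.X)) :: --c--▸ v1
  v1 = b.c.(rec X. c.(b.c.X + (a.0 + c.X))) + (a.0 + c.(rec X. c.(b.c.X + (a.0 + c.X)))) :: --a--▸ v2, --b--▸ v3, --c--▸ v0
  v2 = 0 :: stopped
  v3 = c.(rec X. c.(b.c.X + (a.0 + c.X))) :: --c--▸ v0
Coarsest stable partition (strong bisimilarity classes):
  B0 = {u0, v0}
  B1 = {u1, v1}
  B2 = {u2, v2}
  B3 = {u3, v3}
u0 ∈ B0, v0 ∈ B0 → same block
Bisimilar ⇒ trace-equivalent.

trace-equivalent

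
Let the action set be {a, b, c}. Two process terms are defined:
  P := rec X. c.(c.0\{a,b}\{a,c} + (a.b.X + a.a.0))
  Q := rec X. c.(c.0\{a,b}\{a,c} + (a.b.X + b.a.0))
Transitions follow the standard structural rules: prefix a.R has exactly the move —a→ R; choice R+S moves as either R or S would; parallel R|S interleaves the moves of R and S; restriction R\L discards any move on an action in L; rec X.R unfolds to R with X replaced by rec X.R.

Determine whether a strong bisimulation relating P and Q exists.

LTS(P): 6 reachable states
  m0 = rec X. c.(c.0\{a,b}\{a,c} + (a.b.X + a.a.0)) → —c→ m1
  m1 = c.0\{a,b}\{a,c} + (a.b.(rec X. c.(c.0\{a,b}\{a,c} + (a.b.X + a.a.0))) + a.a.0) → —a→ m2, —a→ m3, —c→ m4
  m2 = a.0 → —a→ m5
  m3 = b.(rec X. c.(c.0\{a,b}\{a,c} + (a.b.X + a.a.0))) → —b→ m0
  m4 = 0\{a,b}\{a,c} → (no moves)
  m5 = 0 → (no moves)
LTS(Q): 6 reachable states
  n0 = rec X. c.(c.0\{a,b}\{a,c} + (a.b.X + b.a.0)) → —c→ n1
  n1 = c.0\{a,b}\{a,c} + (a.b.(rec X. c.(c.0\{a,b}\{a,c} + (a.b.X + b.a.0))) + b.a.0) → —a→ n2, —b→ n3, —c→ n4
  n2 = b.(rec X. c.(c.0\{a,b}\{a,c} + (a.b.X + b.a.0))) → —b→ n0
  n3 = a.0 → —a→ n5
  n4 = 0\{a,b}\{a,c} → (no moves)
  n5 = 0 → (no moves)
Coarsest stable partition (strong bisimilarity classes):
  B0 = {m0}
  B1 = {m1}
  B2 = {m3}
  B3 = {m4, m5, n4, n5}
  B4 = {m2, n3}
  B5 = {n0}
  B6 = {n1}
  B7 = {n2}
m0 ∈ B0, n0 ∈ B5 → different blocks

not bisimilar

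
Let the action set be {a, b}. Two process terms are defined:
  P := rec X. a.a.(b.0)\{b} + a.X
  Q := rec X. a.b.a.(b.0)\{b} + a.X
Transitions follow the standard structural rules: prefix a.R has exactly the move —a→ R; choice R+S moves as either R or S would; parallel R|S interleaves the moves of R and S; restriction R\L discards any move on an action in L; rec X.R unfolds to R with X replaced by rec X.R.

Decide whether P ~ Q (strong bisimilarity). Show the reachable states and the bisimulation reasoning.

P's transition system — 3 states:
  m0 = rec X. a.a.(b.0)\{b} + a.X :: —a→ m0, —a→ m1
  m1 = a.(b.0)\{b} :: —a→ m2
  m2 = (b.0)\{b} :: ·
Q's transition system — 4 states:
  n0 = rec X. a.b.a.(b.0)\{b} + a.X :: —a→ n0, —a→ n1
  n1 = b.a.(b.0)\{b} :: —b→ n2
  n2 = a.(b.0)\{b} :: —a→ n3
  n3 = (b.0)\{b} :: ·
Bisimilarity quotient blocks:
  B0 = {m0}
  B1 = {m1, n2}
  B2 = {m2, n3}
  B3 = {n0}
  B4 = {n1}
m0 ∈ B0, n0 ∈ B3 → different blocks

NO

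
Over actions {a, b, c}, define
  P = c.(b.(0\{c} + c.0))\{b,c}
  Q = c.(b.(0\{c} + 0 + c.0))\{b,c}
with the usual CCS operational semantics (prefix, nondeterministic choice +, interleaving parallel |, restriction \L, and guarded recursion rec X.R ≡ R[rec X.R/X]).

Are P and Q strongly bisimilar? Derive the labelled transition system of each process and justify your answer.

bisimilar

LTS(P): 2 reachable states
  m0 = c.(b.(0\{c} + c.0))\{b,c} | ··c··> m1
  m1 = (b.(0\{c} + c.0))\{b,c} | stopped
LTS(Q): 2 reachable states
  n0 = c.(b.(0\{c} + 0 + c.0))\{b,c} | ··c··> n1
  n1 = (b.(0\{c} + 0 + c.0))\{b,c} | stopped
Bisimilarity quotient blocks:
  B0 = {m0, n0}
  B1 = {m1, n1}
m0 ∈ B0, n0 ∈ B0 → same block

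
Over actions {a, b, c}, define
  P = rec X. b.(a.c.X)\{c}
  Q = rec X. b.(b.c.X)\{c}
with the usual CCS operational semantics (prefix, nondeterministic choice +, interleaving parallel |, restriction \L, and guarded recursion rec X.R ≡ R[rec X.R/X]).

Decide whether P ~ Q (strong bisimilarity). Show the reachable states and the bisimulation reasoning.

P ≁ Q

Reachable graph of P (3 states):
  s0 = rec X. b.(a.c.X)\{c} ⊢ =b=> s1
  s1 = (a.c.(rec X. b.(a.c.X)\{c}))\{c} ⊢ =a=> s2
  s2 = (c.(rec X. b.(a.c.X)\{c}))\{c} ⊢ ∅
Reachable graph of Q (3 states):
  t0 = rec X. b.(b.c.X)\{c} ⊢ =b=> t1
  t1 = (b.c.(rec X. b.(b.c.X)\{c}))\{c} ⊢ =b=> t2
  t2 = (c.(rec X. b.(b.c.X)\{c}))\{c} ⊢ ∅
Bisimilarity quotient blocks:
  B0 = {s0}
  B1 = {s1}
  B2 = {s2, t2}
  B3 = {t0}
  B4 = {t1}
s0 ∈ B0, t0 ∈ B3 → different blocks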